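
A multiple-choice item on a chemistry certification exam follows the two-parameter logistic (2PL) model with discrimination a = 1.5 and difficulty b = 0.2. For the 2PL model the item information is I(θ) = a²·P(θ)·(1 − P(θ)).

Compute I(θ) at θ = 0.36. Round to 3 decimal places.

P = 1/(1+e^{-0.2400}) = 0.5597
P(1−P) = 0.5597 × 0.4403 = 0.2464
I = a² × P(1−P) = 1.5² × 0.2464 = 0.55448

0.554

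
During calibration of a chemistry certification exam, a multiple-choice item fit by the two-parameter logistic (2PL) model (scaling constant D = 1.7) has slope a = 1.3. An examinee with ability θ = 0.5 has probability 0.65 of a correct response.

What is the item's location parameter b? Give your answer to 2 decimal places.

P(θ) = 1 / (1 + exp(−D·a(θ − b)))
logit(0.65) = ln(0.65/0.35) = 0.6190
b = θ − logit/(1.7·a) = 0.5 − 0.6190/2.2100 = 0.2199

0.22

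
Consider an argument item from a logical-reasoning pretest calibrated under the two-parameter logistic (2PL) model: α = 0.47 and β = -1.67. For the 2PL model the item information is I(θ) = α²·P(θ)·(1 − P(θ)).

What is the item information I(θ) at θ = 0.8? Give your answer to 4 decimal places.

P = 1/(1+e^{-1.1609}) = 0.7615
P(1−P) = 0.7615 × 0.2385 = 0.1816
I = α² × P(1−P) = 0.47² × 0.1816 = 0.04012

0.0401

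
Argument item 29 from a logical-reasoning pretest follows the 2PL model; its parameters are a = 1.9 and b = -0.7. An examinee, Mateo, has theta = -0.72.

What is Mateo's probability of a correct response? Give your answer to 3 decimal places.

0.491

P(theta) = 1 / (1 + exp(−a(theta − b)))
Exponent: 1.9 × (-0.72 − (-0.7)) = -0.0380
1/(1 + e^{0.0380}) = 0.4905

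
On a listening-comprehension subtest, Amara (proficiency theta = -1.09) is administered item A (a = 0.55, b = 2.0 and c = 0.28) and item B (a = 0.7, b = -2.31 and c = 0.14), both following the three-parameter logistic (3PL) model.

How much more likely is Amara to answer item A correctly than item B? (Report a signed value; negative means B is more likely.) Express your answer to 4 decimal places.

P(theta) = c + (1 − c) · 1 / (1 + exp(−a(theta − b)))
P_A = 0.3913
P_B = 0.7432
P_A − P_B = -0.3519

-0.3519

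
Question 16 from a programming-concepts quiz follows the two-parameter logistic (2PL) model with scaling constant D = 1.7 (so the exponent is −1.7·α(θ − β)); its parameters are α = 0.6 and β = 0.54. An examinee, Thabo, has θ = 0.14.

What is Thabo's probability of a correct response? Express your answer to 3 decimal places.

P(θ) = 1 / (1 + exp(−D·α(θ − β)))
Exponent: 1.7 × 0.6 × (0.14 − 0.54) = -0.4080
1/(1 + e^{0.4080}) = 0.3994
P = 0.3994

0.399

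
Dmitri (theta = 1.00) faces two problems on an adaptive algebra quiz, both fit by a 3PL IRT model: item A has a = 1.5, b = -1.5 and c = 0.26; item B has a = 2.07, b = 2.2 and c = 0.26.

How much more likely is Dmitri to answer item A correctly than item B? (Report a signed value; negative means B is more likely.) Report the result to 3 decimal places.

0.666

P(theta) = c + (1 − c) · 1 / (1 + exp(−a(theta − b)))
P_A = 0.9830
P_B = 0.3170
P_A − P_B = 0.6660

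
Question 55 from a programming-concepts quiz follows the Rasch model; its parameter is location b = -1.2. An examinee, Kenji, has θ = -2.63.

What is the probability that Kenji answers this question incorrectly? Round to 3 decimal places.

0.807

P(θ) = 1 / (1 + exp(−(θ − b)))
Exponent: (-2.63 − (-1.2)) = -1.4300
1/(1 + e^{1.4300}) = 0.1931
P = 0.1931
P(incorrect) = 1 − 0.1931 = 0.8069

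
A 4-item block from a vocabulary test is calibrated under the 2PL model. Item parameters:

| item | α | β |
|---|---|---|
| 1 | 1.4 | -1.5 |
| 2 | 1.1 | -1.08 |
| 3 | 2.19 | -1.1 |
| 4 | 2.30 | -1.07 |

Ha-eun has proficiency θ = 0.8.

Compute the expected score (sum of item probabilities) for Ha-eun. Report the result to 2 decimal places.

3.82

P(θ) = 1 / (1 + exp(−α(θ − β)))
P_1 = 1/(1+e^{-3.2200}) = 0.9616
P_2 = 1/(1+e^{-2.0680}) = 0.8878
P_3 = 1/(1+e^{-4.1610}) = 0.9846
P_4 = 1/(1+e^{-4.3010}) = 0.9866
E[score] = 0.9616 + 0.8878 + 0.9846 + 0.9866 = 3.8206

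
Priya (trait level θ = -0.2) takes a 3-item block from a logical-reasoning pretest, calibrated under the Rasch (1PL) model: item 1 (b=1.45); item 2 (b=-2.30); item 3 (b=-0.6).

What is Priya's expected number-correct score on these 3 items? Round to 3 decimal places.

1.651

P(θ) = 1 / (1 + exp(−(θ − b)))
P_1 = 1/(1+e^{1.6500}) = 0.1611
P_2 = 1/(1+e^{-2.1000}) = 0.8909
P_3 = 1/(1+e^{-0.4000}) = 0.5987
E[score] = 0.1611 + 0.8909 + 0.5987 = 1.6507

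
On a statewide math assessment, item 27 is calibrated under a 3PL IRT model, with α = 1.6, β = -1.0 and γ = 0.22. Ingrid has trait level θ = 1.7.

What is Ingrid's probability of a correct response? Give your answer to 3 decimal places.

P(θ) = γ + (1 − γ) · 1 / (1 + exp(−α(θ − β)))
Exponent: 1.6 × (1.7 − (-1.0)) = 4.3200
1/(1 + e^{-4.3200}) = 0.9869
P = 0.22 + 0.78 × 0.9869 = 0.9898

0.990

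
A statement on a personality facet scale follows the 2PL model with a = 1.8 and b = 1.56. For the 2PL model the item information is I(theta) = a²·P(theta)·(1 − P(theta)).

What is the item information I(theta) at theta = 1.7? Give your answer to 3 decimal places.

0.797

P = 1/(1+e^{-0.2520}) = 0.5627
P(1−P) = 0.5627 × 0.4373 = 0.2461
I = a² × P(1−P) = 1.8² × 0.2461 = 0.79728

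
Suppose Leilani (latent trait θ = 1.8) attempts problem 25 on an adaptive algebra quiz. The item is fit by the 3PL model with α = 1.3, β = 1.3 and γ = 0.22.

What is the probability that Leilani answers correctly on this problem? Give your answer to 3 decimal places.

P(θ) = γ + (1 − γ) · 1 / (1 + exp(−α(θ − β)))
Exponent: 1.3 × (1.8 − 1.3) = 0.6500
1/(1 + e^{-0.6500}) = 0.6570
P = 0.22 + 0.78 × 0.6570 = 0.7325

0.732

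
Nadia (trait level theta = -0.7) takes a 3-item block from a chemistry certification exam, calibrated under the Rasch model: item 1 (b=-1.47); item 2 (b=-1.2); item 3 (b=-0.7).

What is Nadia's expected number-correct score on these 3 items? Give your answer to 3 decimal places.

1.806

P(theta) = 1 / (1 + exp(−(theta − b)))
P_1 = 1/(1+e^{-0.7700}) = 0.6835
P_2 = 1/(1+e^{-0.5000}) = 0.6225
P_3 = 1/(1+e^{0.0000}) = 0.5000
E[score] = 0.6835 + 0.6225 + 0.5000 = 1.8060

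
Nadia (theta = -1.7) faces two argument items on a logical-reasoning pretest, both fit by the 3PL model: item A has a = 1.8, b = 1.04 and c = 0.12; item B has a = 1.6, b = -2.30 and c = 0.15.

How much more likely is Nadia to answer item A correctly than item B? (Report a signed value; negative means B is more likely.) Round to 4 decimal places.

P(theta) = c + (1 − c) · 1 / (1 + exp(−a(theta − b)))
P_A = 0.1263
P_B = 0.7647
P_A − P_B = -0.6384

-0.6384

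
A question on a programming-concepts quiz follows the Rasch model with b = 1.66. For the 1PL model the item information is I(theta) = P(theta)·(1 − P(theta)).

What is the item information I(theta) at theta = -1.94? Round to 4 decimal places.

P = 1/(1+e^{3.6000}) = 0.0266
P(1−P) = 0.0266 × 0.9734 = 0.0259
I = P(1−P) = 0.02589

0.0259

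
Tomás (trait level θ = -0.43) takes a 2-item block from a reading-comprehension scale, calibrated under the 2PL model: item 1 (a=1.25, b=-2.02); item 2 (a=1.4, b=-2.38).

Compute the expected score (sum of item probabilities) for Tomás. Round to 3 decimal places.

P(θ) = 1 / (1 + exp(−a(θ − b)))
P_1 = 1/(1+e^{-1.9875}) = 0.8795
P_2 = 1/(1+e^{-2.7300}) = 0.9388
E[score] = 0.8795 + 0.9388 = 1.8183

1.818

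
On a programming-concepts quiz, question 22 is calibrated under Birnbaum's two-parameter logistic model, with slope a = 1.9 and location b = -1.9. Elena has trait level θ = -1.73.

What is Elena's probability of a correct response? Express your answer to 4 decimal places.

P(θ) = 1 / (1 + exp(−a(θ − b)))
Exponent: 1.9 × (-1.73 − (-1.9)) = 0.3230
1/(1 + e^{-0.3230}) = 0.5801

0.5801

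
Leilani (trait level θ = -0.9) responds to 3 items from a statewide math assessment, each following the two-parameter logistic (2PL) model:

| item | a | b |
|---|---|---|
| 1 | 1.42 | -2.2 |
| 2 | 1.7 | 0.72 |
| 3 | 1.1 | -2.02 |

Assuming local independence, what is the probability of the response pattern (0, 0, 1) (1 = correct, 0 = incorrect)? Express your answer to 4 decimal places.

0.0992

P(θ) = 1 / (1 + exp(−a(θ − b)))
P_1 = 1/(1+e^{-1.8460}) = 0.8637
P_2 = 1/(1+e^{2.7540}) = 0.0599
P_3 = 1/(1+e^{-1.2320}) = 0.7742
L = (1−P_1) × (1−P_2) × P_3 = 0.1363 × 0.9401 × 0.7742 = 0.09923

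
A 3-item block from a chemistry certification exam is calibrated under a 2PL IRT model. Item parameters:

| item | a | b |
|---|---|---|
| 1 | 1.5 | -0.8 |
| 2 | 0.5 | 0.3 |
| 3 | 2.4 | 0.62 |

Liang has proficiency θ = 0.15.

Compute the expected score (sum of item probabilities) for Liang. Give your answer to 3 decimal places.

1.532

P(θ) = 1 / (1 + exp(−a(θ − b)))
P_1 = 1/(1+e^{-1.4250}) = 0.8061
P_2 = 1/(1+e^{0.0750}) = 0.4813
P_3 = 1/(1+e^{1.1280}) = 0.2445
E[score] = 0.8061 + 0.4813 + 0.2445 = 1.5319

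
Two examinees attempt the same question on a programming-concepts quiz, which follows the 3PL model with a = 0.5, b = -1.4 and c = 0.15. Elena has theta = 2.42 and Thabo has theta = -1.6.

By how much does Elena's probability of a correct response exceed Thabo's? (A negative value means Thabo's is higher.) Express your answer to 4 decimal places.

0.3366

P(theta) = c + (1 − c) · 1 / (1 + exp(−a(theta − b)))
P(Elena) = 0.8904  [exponent 1.9100]
P(Thabo) = 0.5538  [exponent -0.1000]
Difference = 0.8904 − 0.5538 = 0.3366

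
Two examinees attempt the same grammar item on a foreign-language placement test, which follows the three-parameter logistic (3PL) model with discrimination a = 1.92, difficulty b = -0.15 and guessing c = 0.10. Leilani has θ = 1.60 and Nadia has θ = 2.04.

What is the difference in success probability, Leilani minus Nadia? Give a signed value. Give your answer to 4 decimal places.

-0.0170

P(θ) = c + (1 − c) · 1 / (1 + exp(−a(θ − b)))
P(Leilani) = 0.9698  [exponent 3.3600]
P(Nadia) = 0.9868  [exponent 4.2048]
Difference = 0.9698 − 0.9868 = -0.0170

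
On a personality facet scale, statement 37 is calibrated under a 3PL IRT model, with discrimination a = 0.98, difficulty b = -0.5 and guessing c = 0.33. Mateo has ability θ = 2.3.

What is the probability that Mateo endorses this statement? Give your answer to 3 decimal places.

P(θ) = c + (1 − c) · 1 / (1 + exp(−a(θ − b)))
Exponent: 0.98 × (2.3 − (-0.5)) = 2.7440
1/(1 + e^{-2.7440}) = 0.9396
P = 0.33 + 0.67 × 0.9396 = 0.9595

0.960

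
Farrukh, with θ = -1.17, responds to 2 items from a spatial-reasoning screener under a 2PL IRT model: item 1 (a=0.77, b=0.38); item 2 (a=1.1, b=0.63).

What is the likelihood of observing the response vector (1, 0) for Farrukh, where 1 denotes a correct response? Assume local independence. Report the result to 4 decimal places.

P(θ) = 1 / (1 + exp(−a(θ − b)))
P_1 = 1/(1+e^{1.1935}) = 0.2326
P_2 = 1/(1+e^{1.9800}) = 0.1213
L = P_1 × (1−P_2) = 0.2326 × 0.8787 = 0.20441

0.2044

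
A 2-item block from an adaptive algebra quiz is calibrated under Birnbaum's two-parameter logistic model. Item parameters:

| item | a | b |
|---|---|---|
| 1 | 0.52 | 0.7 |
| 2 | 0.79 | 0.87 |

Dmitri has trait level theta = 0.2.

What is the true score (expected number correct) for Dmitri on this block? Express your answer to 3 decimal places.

0.806

P(theta) = 1 / (1 + exp(−a(theta − b)))
P_1 = 1/(1+e^{0.2600}) = 0.4354
P_2 = 1/(1+e^{0.5293}) = 0.3707
E[score] = 0.4354 + 0.3707 = 0.8060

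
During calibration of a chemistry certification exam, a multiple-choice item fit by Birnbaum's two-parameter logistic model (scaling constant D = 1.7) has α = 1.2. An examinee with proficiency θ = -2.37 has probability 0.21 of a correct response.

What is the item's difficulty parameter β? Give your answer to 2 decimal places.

-1.72

P(θ) = 1 / (1 + exp(−D·α(θ − β)))
logit(0.21) = ln(0.21/0.79) = -1.3249
β = θ − logit/(1.7·α) = -2.37 − (-1.3249)/2.0400 = -1.7205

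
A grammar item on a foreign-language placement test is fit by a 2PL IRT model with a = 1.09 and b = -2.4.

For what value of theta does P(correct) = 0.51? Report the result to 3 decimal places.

P(theta) = 1 / (1 + exp(−a(theta − b)))
logit = ln(0.5100/0.4900) = 0.0400
theta = b + logit/(a) = -2.4 + 0.0400/1.0900 = -2.3633

-2.363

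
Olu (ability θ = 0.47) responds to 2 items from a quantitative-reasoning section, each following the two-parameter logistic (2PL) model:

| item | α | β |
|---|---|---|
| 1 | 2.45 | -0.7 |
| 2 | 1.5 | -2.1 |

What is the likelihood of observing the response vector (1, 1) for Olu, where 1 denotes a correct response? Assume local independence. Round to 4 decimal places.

0.9265

P(θ) = 1 / (1 + exp(−α(θ − β)))
P_1 = 1/(1+e^{-2.8665}) = 0.9462
P_2 = 1/(1+e^{-3.8550}) = 0.9793
L = P_1 × P_2 = 0.9462 × 0.9793 = 0.92655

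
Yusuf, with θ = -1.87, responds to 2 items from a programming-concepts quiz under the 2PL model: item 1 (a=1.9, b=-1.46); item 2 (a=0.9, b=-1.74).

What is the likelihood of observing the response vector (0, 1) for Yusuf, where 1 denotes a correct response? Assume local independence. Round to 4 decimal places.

0.3227

P(θ) = 1 / (1 + exp(−a(θ − b)))
P_1 = 1/(1+e^{0.7790}) = 0.3145
P_2 = 1/(1+e^{0.1170}) = 0.4708
L = (1−P_1) × P_2 = 0.6855 × 0.4708 = 0.32271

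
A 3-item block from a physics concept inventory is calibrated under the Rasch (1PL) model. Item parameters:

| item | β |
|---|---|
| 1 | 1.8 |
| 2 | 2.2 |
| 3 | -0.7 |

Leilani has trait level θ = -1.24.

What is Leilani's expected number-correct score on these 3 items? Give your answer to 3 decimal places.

0.445

P(θ) = 1 / (1 + exp(−(θ − β)))
P_1 = 1/(1+e^{3.0400}) = 0.0457
P_2 = 1/(1+e^{3.4400}) = 0.0311
P_3 = 1/(1+e^{0.5400}) = 0.3682
E[score] = 0.0457 + 0.0311 + 0.3682 = 0.4449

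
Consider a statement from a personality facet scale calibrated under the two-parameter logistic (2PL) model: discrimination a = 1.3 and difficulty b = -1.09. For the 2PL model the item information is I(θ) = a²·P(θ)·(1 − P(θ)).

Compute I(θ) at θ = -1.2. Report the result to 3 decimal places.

P = 1/(1+e^{0.1430}) = 0.4643
P(1−P) = 0.4643 × 0.5357 = 0.2487
I = a² × P(1−P) = 1.3² × 0.2487 = 0.42035

0.420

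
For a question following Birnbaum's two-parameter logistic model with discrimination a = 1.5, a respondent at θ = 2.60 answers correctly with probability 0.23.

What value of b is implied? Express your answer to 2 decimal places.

P(θ) = 1 / (1 + exp(−a(θ − b)))
logit(0.23) = ln(0.23/0.77) = -1.2083
b = θ − logit/(a) = 2.60 − (-1.2083)/1.5000 = 3.4055

3.41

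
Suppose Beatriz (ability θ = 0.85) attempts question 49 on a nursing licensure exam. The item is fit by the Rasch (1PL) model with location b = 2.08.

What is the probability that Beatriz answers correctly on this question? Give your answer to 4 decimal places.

0.2262

P(θ) = 1 / (1 + exp(−(θ − b)))
Exponent: (0.85 − 2.08) = -1.2300
1/(1 + e^{1.2300}) = 0.2262
P = 0.2262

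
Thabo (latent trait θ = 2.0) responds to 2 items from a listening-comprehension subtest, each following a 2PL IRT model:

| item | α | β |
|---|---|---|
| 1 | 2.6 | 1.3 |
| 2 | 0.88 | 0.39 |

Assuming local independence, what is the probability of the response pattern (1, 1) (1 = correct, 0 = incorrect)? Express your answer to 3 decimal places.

P(θ) = 1 / (1 + exp(−α(θ − β)))
P_1 = 1/(1+e^{-1.8200}) = 0.8606
P_2 = 1/(1+e^{-1.4168}) = 0.8048
L = P_1 × P_2 = 0.8606 × 0.8048 = 0.69261

0.693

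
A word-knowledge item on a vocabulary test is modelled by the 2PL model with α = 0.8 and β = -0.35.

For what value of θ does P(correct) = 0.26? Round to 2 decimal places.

-1.66

P(θ) = 1 / (1 + exp(−α(θ − β)))
logit = ln(0.2600/0.7400) = -1.0460
θ = β + logit/(α) = -0.35 + (-1.0460)/0.8000 = -1.6575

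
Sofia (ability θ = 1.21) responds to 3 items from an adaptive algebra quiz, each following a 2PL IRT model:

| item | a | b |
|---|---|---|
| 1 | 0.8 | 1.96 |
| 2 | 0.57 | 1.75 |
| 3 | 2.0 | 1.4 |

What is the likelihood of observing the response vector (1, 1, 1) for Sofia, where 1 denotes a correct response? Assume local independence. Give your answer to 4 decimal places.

0.0610

P(θ) = 1 / (1 + exp(−a(θ − b)))
P_1 = 1/(1+e^{0.6000}) = 0.3543
P_2 = 1/(1+e^{0.3078}) = 0.4237
P_3 = 1/(1+e^{0.3800}) = 0.4061
L = P_1 × P_2 × P_3 = 0.3543 × 0.4237 × 0.4061 = 0.06097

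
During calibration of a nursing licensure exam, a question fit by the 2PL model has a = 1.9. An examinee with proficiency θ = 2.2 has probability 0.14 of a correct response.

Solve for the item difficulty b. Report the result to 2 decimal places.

3.16

P(θ) = 1 / (1 + exp(−a(θ − b)))
logit(0.14) = ln(0.14/0.86) = -1.8153
b = θ − logit/(a) = 2.2 − (-1.8153)/1.9000 = 3.1554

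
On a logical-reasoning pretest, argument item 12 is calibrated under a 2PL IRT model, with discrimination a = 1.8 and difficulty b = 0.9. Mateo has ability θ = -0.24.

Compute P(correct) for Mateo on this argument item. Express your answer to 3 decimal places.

0.114

P(θ) = 1 / (1 + exp(−a(θ − b)))
Exponent: 1.8 × (-0.24 − 0.9) = -2.0520
1/(1 + e^{2.0520}) = 0.1139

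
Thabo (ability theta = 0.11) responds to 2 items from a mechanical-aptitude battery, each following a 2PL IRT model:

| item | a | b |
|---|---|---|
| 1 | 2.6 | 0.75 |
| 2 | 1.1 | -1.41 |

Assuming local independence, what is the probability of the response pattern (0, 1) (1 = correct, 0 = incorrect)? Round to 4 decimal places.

0.7078

P(theta) = 1 / (1 + exp(−a(theta − b)))
P_1 = 1/(1+e^{1.6640}) = 0.1592
P_2 = 1/(1+e^{-1.6720}) = 0.8418
L = (1−P_1) × P_2 = 0.8408 × 0.8418 = 0.70780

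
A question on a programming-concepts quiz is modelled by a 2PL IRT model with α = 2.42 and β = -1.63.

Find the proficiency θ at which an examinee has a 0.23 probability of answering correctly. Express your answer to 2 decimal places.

-2.13

P(θ) = 1 / (1 + exp(−α(θ − β)))
logit = ln(0.2300/0.7700) = -1.2083
θ = β + logit/(α) = -1.63 + (-1.2083)/2.4200 = -2.1293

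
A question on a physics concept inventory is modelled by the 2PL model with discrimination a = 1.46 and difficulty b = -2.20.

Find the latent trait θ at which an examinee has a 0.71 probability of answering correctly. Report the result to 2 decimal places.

P(θ) = 1 / (1 + exp(−a(θ − b)))
logit = ln(0.7100/0.2900) = 0.8954
θ = b + logit/(a) = -2.20 + 0.8954/1.4600 = -1.5867

-1.59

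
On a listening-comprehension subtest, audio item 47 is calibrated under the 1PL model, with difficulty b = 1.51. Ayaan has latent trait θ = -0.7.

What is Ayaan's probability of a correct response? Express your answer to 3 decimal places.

0.099

P(θ) = 1 / (1 + exp(−(θ − b)))
Exponent: (-0.7 − 1.51) = -2.2100
1/(1 + e^{2.2100}) = 0.0989
P = 0.0989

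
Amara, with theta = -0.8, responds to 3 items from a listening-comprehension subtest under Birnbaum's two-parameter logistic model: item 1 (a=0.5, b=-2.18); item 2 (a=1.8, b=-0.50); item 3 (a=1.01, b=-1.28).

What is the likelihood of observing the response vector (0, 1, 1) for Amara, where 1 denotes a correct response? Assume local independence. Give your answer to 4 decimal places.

P(theta) = 1 / (1 + exp(−a(theta − b)))
P_1 = 1/(1+e^{-0.6900}) = 0.6660
P_2 = 1/(1+e^{0.5400}) = 0.3682
P_3 = 1/(1+e^{-0.4848}) = 0.6189
L = (1−P_1) × P_2 × P_3 = 0.3340 × 0.3682 × 0.6189 = 0.07611

0.0761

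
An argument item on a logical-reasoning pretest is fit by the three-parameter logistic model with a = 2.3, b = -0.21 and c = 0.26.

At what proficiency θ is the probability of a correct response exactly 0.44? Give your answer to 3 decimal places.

P(θ) = c + (1 − c) · 1 / (1 + exp(−a(θ − b)))
Remove guessing floor: (0.44 − 0.26)/(1 − 0.26) = 0.2432
logit = ln(0.2432/0.7568) = -1.1350
θ = b + logit/(a) = -0.21 + (-1.1350)/2.3000 = -0.7035

-0.703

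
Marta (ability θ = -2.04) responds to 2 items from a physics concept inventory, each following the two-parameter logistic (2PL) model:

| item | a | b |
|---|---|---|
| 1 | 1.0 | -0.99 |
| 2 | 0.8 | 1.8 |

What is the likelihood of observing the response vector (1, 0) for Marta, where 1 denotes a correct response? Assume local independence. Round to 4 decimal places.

0.2477

P(θ) = 1 / (1 + exp(−a(θ − b)))
P_1 = 1/(1+e^{1.0500}) = 0.2592
P_2 = 1/(1+e^{3.0720}) = 0.0443
L = P_1 × (1−P_2) = 0.2592 × 0.9557 = 0.24775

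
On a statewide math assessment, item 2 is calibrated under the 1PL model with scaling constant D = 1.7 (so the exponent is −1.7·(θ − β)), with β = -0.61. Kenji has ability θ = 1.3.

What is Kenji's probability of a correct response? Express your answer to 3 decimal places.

P(θ) = 1 / (1 + exp(−D·(θ − β)))
Exponent: 1.7 × (1.3 − (-0.61)) = 3.2470
1/(1 + e^{-3.2470}) = 0.9626
P = 0.9626

0.963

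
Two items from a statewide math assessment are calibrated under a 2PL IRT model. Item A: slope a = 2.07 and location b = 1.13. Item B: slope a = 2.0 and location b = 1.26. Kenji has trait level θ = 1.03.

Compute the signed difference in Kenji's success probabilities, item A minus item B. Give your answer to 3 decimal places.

0.061

P(θ) = 1 / (1 + exp(−a(θ − b)))
P_A = 0.4484
P_B = 0.3870
P_A − P_B = 0.0614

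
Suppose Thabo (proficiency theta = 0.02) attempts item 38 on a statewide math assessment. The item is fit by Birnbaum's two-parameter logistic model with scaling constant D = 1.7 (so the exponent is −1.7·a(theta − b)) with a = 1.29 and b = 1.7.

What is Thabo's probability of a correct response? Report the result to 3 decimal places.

P(theta) = 1 / (1 + exp(−D·a(theta − b)))
Exponent: 1.7 × 1.29 × (0.02 − 1.7) = -3.6842
1/(1 + e^{3.6842}) = 0.0245
P = 0.0245

0.025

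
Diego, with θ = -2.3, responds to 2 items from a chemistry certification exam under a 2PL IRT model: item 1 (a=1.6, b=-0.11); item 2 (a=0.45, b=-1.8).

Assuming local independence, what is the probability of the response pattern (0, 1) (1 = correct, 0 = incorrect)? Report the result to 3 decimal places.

0.431

P(θ) = 1 / (1 + exp(−a(θ − b)))
P_1 = 1/(1+e^{3.5040}) = 0.0292
P_2 = 1/(1+e^{0.2250}) = 0.4440
L = (1−P_1) × P_2 = 0.9708 × 0.4440 = 0.43102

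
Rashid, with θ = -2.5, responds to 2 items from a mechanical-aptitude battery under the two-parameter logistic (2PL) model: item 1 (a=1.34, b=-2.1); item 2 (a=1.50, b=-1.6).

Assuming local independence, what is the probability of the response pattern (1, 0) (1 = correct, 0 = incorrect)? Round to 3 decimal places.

0.293

P(θ) = 1 / (1 + exp(−a(θ − b)))
P_1 = 1/(1+e^{0.5360}) = 0.3691
P_2 = 1/(1+e^{1.3500}) = 0.2059
L = P_1 × (1−P_2) = 0.3691 × 0.7941 = 0.29313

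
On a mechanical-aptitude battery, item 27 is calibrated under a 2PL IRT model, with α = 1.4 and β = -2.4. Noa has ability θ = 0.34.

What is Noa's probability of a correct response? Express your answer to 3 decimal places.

P(θ) = 1 / (1 + exp(−α(θ − β)))
Exponent: 1.4 × (0.34 − (-2.4)) = 3.8360
1/(1 + e^{-3.8360}) = 0.9789

0.979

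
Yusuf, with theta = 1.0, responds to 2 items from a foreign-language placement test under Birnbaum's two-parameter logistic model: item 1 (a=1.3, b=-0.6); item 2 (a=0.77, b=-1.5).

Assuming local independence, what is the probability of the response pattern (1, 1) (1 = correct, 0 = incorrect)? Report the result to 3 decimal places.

0.776

P(theta) = 1 / (1 + exp(−a(theta − b)))
P_1 = 1/(1+e^{-2.0800}) = 0.8889
P_2 = 1/(1+e^{-1.9250}) = 0.8727
L = P_1 × P_2 = 0.8889 × 0.8727 = 0.77578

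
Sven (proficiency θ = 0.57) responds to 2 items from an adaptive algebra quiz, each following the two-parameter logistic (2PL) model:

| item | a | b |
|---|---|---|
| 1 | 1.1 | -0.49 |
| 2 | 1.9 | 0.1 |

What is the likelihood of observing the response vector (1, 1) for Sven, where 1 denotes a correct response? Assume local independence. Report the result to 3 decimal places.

0.541

P(θ) = 1 / (1 + exp(−a(θ − b)))
P_1 = 1/(1+e^{-1.1660}) = 0.7624
P_2 = 1/(1+e^{-0.8930}) = 0.7095
L = P_1 × P_2 = 0.7624 × 0.7095 = 0.54094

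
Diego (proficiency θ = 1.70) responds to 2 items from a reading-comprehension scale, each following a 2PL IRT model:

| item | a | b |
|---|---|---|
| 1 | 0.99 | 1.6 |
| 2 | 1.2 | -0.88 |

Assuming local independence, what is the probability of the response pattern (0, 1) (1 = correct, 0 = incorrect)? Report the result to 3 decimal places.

0.455

P(θ) = 1 / (1 + exp(−a(θ − b)))
P_1 = 1/(1+e^{-0.0990}) = 0.5247
P_2 = 1/(1+e^{-3.0960}) = 0.9567
L = (1−P_1) × P_2 = 0.4753 × 0.9567 = 0.45470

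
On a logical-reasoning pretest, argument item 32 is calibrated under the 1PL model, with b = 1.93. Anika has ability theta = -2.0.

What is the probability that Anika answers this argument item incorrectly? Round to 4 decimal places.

P(theta) = 1 / (1 + exp(−(theta − b)))
Exponent: (-2.0 − 1.93) = -3.9300
1/(1 + e^{3.9300}) = 0.0193
P = 0.0193
P(incorrect) = 1 − 0.0193 = 0.9807

0.9807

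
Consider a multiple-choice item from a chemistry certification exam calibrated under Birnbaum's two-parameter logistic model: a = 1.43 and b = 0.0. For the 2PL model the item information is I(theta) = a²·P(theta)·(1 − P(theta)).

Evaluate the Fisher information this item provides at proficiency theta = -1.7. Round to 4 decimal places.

P = 1/(1+e^{2.4310}) = 0.0808
P(1−P) = 0.0808 × 0.9192 = 0.0743
I = a² × P(1−P) = 1.43² × 0.0743 = 0.15194

0.1519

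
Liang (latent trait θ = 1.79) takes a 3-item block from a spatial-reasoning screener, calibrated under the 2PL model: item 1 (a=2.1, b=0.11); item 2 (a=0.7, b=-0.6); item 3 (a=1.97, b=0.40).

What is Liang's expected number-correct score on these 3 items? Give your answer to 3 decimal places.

P(θ) = 1 / (1 + exp(−a(θ − b)))
P_1 = 1/(1+e^{-3.5280}) = 0.9715
P_2 = 1/(1+e^{-1.6730}) = 0.8420
P_3 = 1/(1+e^{-2.7383}) = 0.9392
E[score] = 0.9715 + 0.8420 + 0.9392 = 2.7527

2.753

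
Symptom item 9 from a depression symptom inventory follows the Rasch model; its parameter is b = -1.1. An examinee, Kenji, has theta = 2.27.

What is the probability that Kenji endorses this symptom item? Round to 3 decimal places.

P(theta) = 1 / (1 + exp(−(theta − b)))
Exponent: (2.27 − (-1.1)) = 3.3700
1/(1 + e^{-3.3700}) = 0.9668
P = 0.9668

0.967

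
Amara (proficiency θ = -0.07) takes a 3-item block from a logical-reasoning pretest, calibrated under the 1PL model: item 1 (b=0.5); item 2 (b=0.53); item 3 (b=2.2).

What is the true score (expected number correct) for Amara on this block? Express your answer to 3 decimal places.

P(θ) = 1 / (1 + exp(−(θ − b)))
P_1 = 1/(1+e^{0.5700}) = 0.3612
P_2 = 1/(1+e^{0.6000}) = 0.3543
P_3 = 1/(1+e^{2.2700}) = 0.0936
E[score] = 0.3612 + 0.3543 + 0.0936 = 0.8092

0.809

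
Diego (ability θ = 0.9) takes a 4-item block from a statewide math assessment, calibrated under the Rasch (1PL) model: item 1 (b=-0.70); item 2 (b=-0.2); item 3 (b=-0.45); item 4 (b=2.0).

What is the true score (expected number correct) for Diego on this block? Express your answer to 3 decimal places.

2.626

P(θ) = 1 / (1 + exp(−(θ − b)))
P_1 = 1/(1+e^{-1.6000}) = 0.8320
P_2 = 1/(1+e^{-1.1000}) = 0.7503
P_3 = 1/(1+e^{-1.3500}) = 0.7941
P_4 = 1/(1+e^{1.1000}) = 0.2497
E[score] = 0.8320 + 0.7503 + 0.7941 + 0.2497 = 2.6261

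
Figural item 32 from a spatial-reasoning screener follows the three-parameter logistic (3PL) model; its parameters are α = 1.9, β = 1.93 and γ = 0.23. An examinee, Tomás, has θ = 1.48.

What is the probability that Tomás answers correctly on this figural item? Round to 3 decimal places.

0.460

P(θ) = γ + (1 − γ) · 1 / (1 + exp(−α(θ − β)))
Exponent: 1.9 × (1.48 − 1.93) = -0.8550
1/(1 + e^{0.8550}) = 0.2984
P = 0.23 + 0.77 × 0.2984 = 0.4598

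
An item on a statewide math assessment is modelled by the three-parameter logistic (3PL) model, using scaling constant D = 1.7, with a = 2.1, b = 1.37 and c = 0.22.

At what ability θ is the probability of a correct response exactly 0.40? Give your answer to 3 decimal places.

1.033

P(θ) = c + (1 − c) · 1 / (1 + exp(−D·a(θ − b)))
Remove guessing floor: (0.40 − 0.22)/(1 − 0.22) = 0.2308
logit = ln(0.2308/0.7692) = -1.2040
θ = b + logit/(1.7·a) = 1.37 + (-1.2040)/3.5700 = 1.0328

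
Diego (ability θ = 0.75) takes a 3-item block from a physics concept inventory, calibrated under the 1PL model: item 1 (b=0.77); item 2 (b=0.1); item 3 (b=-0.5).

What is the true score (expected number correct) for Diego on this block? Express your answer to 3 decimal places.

1.929

P(θ) = 1 / (1 + exp(−(θ − b)))
P_1 = 1/(1+e^{0.0200}) = 0.4950
P_2 = 1/(1+e^{-0.6500}) = 0.6570
P_3 = 1/(1+e^{-1.2500}) = 0.7773
E[score] = 0.4950 + 0.6570 + 0.7773 = 1.9293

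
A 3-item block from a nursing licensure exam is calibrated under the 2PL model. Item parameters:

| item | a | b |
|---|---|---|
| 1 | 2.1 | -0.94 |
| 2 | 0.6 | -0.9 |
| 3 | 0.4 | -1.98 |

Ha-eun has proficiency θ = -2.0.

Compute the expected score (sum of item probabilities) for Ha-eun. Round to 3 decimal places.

0.936

P(θ) = 1 / (1 + exp(−a(θ − b)))
P_1 = 1/(1+e^{2.2260}) = 0.0974
P_2 = 1/(1+e^{0.6600}) = 0.3407
P_3 = 1/(1+e^{0.0080}) = 0.4980
E[score] = 0.0974 + 0.3407 + 0.4980 = 0.9362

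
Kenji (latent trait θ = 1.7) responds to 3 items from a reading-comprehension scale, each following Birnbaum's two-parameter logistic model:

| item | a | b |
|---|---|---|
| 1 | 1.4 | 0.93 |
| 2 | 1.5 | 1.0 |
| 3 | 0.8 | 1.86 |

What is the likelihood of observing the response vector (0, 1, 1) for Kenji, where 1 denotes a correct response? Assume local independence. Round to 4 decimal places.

0.0880

P(θ) = 1 / (1 + exp(−a(θ − b)))
P_1 = 1/(1+e^{-1.0780}) = 0.7461
P_2 = 1/(1+e^{-1.0500}) = 0.7408
P_3 = 1/(1+e^{0.1280}) = 0.4680
L = (1−P_1) × P_2 × P_3 = 0.2539 × 0.7408 × 0.4680 = 0.08803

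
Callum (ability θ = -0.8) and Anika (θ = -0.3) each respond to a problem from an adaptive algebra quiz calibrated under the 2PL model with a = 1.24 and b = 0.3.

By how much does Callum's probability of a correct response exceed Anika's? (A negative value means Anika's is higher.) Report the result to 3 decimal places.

-0.119

P(θ) = 1 / (1 + exp(−a(θ − b)))
P(Callum) = 0.2036  [exponent -1.3640]
P(Anika) = 0.3221  [exponent -0.7440]
Difference = 0.2036 − 0.3221 = -0.1185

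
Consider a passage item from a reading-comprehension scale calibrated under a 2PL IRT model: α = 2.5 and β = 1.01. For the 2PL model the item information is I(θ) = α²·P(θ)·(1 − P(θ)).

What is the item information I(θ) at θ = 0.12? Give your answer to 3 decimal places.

P = 1/(1+e^{2.2250}) = 0.0975
P(1−P) = 0.0975 × 0.9025 = 0.0880
I = α² × P(1−P) = 2.5² × 0.0880 = 0.55010

0.550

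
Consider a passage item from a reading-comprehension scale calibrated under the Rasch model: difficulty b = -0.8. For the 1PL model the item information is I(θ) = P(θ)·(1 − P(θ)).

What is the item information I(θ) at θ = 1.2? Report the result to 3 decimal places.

P = 1/(1+e^{-2.0000}) = 0.8808
P(1−P) = 0.8808 × 0.1192 = 0.1050
I = P(1−P) = 0.10499

0.105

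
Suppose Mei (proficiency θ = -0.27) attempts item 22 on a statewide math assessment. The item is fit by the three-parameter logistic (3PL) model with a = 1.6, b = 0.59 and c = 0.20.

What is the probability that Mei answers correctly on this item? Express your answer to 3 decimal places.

0.361

P(θ) = c + (1 − c) · 1 / (1 + exp(−a(θ − b)))
Exponent: 1.6 × (-0.27 − 0.59) = -1.3760
1/(1 + e^{1.3760}) = 0.2017
P = 0.20 + 0.80 × 0.2017 = 0.3613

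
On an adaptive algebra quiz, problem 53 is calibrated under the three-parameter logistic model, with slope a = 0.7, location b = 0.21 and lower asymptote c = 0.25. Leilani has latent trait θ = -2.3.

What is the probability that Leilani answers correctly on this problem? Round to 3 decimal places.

0.360

P(θ) = c + (1 − c) · 1 / (1 + exp(−a(θ − b)))
Exponent: 0.7 × (-2.3 − 0.21) = -1.7570
1/(1 + e^{1.7570}) = 0.1472
P = 0.25 + 0.75 × 0.1472 = 0.3604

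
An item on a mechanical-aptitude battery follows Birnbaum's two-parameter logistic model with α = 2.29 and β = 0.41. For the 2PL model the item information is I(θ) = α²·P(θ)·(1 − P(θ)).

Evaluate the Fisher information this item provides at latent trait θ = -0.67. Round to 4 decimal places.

P = 1/(1+e^{2.4732}) = 0.0778
P(1−P) = 0.0778 × 0.9222 = 0.0717
I = α² × P(1−P) = 2.29² × 0.0717 = 0.37607

0.3761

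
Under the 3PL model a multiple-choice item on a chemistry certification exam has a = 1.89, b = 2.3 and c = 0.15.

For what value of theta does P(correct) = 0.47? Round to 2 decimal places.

P(theta) = c + (1 − c) · 1 / (1 + exp(−a(theta − b)))
Remove guessing floor: (0.47 − 0.15)/(1 − 0.15) = 0.3765
logit = ln(0.3765/0.6235) = -0.5046
theta = b + logit/(a) = 2.3 + (-0.5046)/1.8900 = 2.0330

2.03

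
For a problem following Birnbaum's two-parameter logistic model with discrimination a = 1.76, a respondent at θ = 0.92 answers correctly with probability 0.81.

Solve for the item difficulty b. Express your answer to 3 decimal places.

0.096

P(θ) = 1 / (1 + exp(−a(θ − b)))
logit(0.81) = ln(0.81/0.19) = 1.4500
b = θ − logit/(a) = 0.92 − 1.4500/1.7600 = 0.0961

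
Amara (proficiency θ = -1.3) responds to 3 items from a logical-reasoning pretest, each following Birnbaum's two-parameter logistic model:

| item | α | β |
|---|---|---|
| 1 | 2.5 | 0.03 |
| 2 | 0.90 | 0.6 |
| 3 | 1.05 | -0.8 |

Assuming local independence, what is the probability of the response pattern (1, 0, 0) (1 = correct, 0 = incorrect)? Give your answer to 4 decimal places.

0.0185

P(θ) = 1 / (1 + exp(−α(θ − β)))
P_1 = 1/(1+e^{3.3250}) = 0.0347
P_2 = 1/(1+e^{1.7100}) = 0.1532
P_3 = 1/(1+e^{0.5250}) = 0.3717
L = P_1 × (1−P_2) × (1−P_3) = 0.0347 × 0.8468 × 0.6283 = 0.01848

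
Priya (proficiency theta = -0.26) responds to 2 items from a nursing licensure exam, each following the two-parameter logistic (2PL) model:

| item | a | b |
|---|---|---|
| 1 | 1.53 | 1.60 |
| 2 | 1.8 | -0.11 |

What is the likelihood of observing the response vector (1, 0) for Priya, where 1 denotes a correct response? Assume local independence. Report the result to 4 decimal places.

0.0311

P(theta) = 1 / (1 + exp(−a(theta − b)))
P_1 = 1/(1+e^{2.8458}) = 0.0549
P_2 = 1/(1+e^{0.2700}) = 0.4329
L = P_1 × (1−P_2) = 0.0549 × 0.5671 = 0.03113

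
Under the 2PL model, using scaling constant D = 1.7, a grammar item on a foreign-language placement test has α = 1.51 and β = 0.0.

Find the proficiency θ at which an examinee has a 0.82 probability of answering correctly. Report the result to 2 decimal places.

0.59

P(θ) = 1 / (1 + exp(−D·α(θ − β)))
logit = ln(0.8200/0.1800) = 1.5163
θ = β + logit/(1.7·α) = 0.0 + 1.5163/2.5670 = 0.5907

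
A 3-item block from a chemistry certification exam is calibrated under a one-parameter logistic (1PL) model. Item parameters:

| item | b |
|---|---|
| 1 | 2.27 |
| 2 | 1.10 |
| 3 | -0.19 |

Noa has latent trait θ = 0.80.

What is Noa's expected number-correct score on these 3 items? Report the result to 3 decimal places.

1.342

P(θ) = 1 / (1 + exp(−(θ − b)))
P_1 = 1/(1+e^{1.4700}) = 0.1869
P_2 = 1/(1+e^{0.3000}) = 0.4256
P_3 = 1/(1+e^{-0.9900}) = 0.7291
E[score] = 0.1869 + 0.4256 + 0.7291 = 1.3416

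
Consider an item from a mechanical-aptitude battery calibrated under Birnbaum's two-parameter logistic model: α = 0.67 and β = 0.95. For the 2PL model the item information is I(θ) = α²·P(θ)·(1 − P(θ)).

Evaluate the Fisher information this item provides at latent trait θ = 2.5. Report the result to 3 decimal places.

P = 1/(1+e^{-1.0385}) = 0.7386
P(1−P) = 0.7386 × 0.2614 = 0.1931
I = α² × P(1−P) = 0.67² × 0.1931 = 0.08668

0.087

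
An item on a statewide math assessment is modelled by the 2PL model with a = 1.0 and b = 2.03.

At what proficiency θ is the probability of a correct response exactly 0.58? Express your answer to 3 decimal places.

P(θ) = 1 / (1 + exp(−a(θ − b)))
logit = ln(0.5800/0.4200) = 0.3228
θ = b + logit/(a) = 2.03 + 0.3228/1.0000 = 2.3528

2.353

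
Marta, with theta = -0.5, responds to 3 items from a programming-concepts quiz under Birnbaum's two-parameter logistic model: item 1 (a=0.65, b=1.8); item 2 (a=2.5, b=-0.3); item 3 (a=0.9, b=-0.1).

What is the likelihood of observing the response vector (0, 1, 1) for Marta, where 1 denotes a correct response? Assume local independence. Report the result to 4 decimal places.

0.1267

P(theta) = 1 / (1 + exp(−a(theta − b)))
P_1 = 1/(1+e^{1.4950}) = 0.1832
P_2 = 1/(1+e^{0.5000}) = 0.3775
P_3 = 1/(1+e^{0.3600}) = 0.4110
L = (1−P_1) × P_2 × P_3 = 0.8168 × 0.3775 × 0.4110 = 0.12673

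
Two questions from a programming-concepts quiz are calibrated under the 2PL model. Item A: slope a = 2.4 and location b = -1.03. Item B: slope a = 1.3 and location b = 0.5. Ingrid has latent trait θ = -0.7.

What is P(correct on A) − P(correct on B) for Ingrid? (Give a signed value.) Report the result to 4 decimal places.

P(θ) = 1 / (1 + exp(−a(θ − b)))
P_A = 0.6883
P_B = 0.1736
P_A − P_B = 0.5146

0.5146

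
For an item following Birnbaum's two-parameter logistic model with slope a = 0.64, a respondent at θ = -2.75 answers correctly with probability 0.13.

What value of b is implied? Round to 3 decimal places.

0.220

P(θ) = 1 / (1 + exp(−a(θ − b)))
logit(0.13) = ln(0.13/0.87) = -1.9010
b = θ − logit/(a) = -2.75 − (-1.9010)/0.6400 = 0.2202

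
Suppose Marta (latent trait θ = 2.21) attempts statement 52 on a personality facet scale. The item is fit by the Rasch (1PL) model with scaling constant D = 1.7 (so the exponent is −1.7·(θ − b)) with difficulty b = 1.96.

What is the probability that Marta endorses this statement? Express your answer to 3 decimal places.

P(θ) = 1 / (1 + exp(−D·(θ − b)))
Exponent: 1.7 × (2.21 − 1.96) = 0.4250
1/(1 + e^{-0.4250}) = 0.6047
P = 0.6047

0.605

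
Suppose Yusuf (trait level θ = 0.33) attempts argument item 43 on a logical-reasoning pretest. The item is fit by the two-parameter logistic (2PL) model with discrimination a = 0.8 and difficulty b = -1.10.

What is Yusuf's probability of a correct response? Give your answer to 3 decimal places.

0.758

P(θ) = 1 / (1 + exp(−a(θ − b)))
Exponent: 0.8 × (0.33 − (-1.10)) = 1.1440
1/(1 + e^{-1.1440}) = 0.7584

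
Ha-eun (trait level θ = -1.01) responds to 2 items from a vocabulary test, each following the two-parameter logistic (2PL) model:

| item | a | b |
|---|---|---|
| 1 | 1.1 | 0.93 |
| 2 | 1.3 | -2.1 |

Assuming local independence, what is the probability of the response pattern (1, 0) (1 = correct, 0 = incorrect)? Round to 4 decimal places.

0.0207

P(θ) = 1 / (1 + exp(−a(θ − b)))
P_1 = 1/(1+e^{2.1340}) = 0.1058
P_2 = 1/(1+e^{-1.4170}) = 0.8049
L = P_1 × (1−P_2) = 0.1058 × 0.1951 = 0.02065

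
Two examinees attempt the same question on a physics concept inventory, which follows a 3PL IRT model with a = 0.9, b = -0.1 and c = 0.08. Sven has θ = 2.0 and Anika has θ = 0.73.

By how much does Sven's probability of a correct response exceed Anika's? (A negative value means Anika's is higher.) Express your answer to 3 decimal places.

P(θ) = c + (1 − c) · 1 / (1 + exp(−a(θ − b)))
P(Sven) = 0.8793  [exponent 1.8900]
P(Anika) = 0.7042  [exponent 0.7470]
Difference = 0.8793 − 0.7042 = 0.1750

0.175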